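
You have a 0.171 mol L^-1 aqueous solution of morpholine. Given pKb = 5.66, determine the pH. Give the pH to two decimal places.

C4H8ONH + H2O ⇌ C4H8ONH2+ + OH-
Kb = 10^(−5.66) = 2.19 × 10^-6
From the ICE table, Kb = x²/(0.171 − x) = 2.19 × 10^-6.
Assume x ≪ 0.171: x ≈ √(2.19 × 10^-6 × 0.171) = 6.12 × 10^-4 M
(x/C₀ = 0.36% < 5%, so the approximation holds.)
pOH = 3.21, so pH = 14.00 − pOH = 10.79

pH = 10.79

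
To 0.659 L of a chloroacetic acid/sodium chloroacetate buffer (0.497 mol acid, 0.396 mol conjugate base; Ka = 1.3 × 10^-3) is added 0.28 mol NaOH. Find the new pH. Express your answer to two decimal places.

pH = 3.38

After neutralization: n(ClCH2COOH) = 0.217 mol, n(ClCH2COO-) = 0.676 mol.
pKa = −log(1.3 × 10^-3) = 2.886
Henderson–Hasselbalch with mole ratio 0.676/0.217: pH = 2.886 + (+0.493)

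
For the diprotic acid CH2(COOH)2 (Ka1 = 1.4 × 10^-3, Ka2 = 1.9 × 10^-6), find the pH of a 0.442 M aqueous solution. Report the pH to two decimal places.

Since Ka1 ≫ Ka2, the first ionization dominates [H+].
Ka1 = x²/(0.442 − x) = 1.4 × 10^-3
Solving the quadratic: x = (−Ka1 + √(Ka1² + 4·Ka1·C₀))/2 = 2.42 × 10^-2 M
pH = −log(2.42 × 10^-2) = 1.62

pH = 1.62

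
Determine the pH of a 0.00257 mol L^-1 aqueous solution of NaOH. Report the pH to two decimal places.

NaOH is a strong base; [OH-] = 0.00257 M.
pOH = -log(0.00257) = 2.59
pH = 14.00 - 2.59 = 11.41

pH = 11.41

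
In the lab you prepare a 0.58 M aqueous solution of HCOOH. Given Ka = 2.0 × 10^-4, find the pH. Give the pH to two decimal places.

HCOOH ⇌ HCOO- + H+
From the ICE table, Ka = [H+]²/(0.58 − [H+]) = 2.0 × 10^-4.
Since Ka ≪ C₀, [H+] ≈ √(Ka·C₀) = 1.08 × 10^-2 M.
([H+]/C₀ = 1.9% < 5%, so the approximation holds.)
pH = −log(1.08 × 10^-2) = 1.97

pH = 1.97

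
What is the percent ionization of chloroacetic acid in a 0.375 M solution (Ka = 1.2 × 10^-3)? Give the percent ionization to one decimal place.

ClCH2COOH ⇌ ClCH2COO- + H+; let x = [H+] at equilibrium.
Solve x² + 0.0012x − 0.00045 = 0 → x = 2.06 × 10^-2 M
% ionization = x/C₀ × 100% = 2.06 × 10^-2/0.375 × 100% = 5.5%

5.5%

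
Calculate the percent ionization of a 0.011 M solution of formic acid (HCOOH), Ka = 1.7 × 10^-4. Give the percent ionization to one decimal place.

HCOOH ⇌ HCOO- + H+; let x = [H+] at equilibrium.
Solve x² + 0.00017x − 1.87e-06 = 0 → x = 1.29 × 10^-3 M
% ionization = x/C₀ × 100% = 1.29 × 10^-3/0.011 × 100% = 11.7%

11.7%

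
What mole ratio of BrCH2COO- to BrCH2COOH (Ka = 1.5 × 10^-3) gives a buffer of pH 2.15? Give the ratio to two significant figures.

ratio = 0.21

pKa = -log(1.5 × 10^-3) = 2.824
pH = pKa + log(r) ⇒ log(r) = 2.15 − 2.824 = -0.674
r = [BrCH2COO-]/[BrCH2COOH] = 10^(-0.674) = 0.212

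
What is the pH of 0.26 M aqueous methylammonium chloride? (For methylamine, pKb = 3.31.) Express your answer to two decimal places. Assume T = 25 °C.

pH = 5.64

CH3NH3+ is the conjugate acid of the weak base CH3NH2.
Kb = 10^(−3.31) = 4.90 × 10^-4
Ka = Kw/Kb = 1.0×10^-14 / 4.90 × 10^-4 = 2.04 × 10^-11
From the ICE table, Ka = [H+]²/(0.26 − [H+]) = 2.04 × 10^-11.
Since Ka ≪ C₀, [H+] ≈ √(Ka·C₀) = 2.30 × 10^-6 M.
Check: 0.00089% ionized — well under 5%, approximation valid.
pH = −log(2.30 × 10^-6) = 5.64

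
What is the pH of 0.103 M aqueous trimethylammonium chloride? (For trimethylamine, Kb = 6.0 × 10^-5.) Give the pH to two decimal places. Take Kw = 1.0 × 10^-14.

(CH3)3NH+ is the conjugate acid of the weak base (CH3)3N.
Ka = Kw/Kb = 1.0×10^-14 / 6.0 × 10^-5 = 1.67 × 10^-10
Ka = [H+]²/(0.103 − [H+]) = 1.67 × 10^-10
Since Ka ≪ C₀, [H+] ≈ √(Ka·C₀) = 4.15 × 10^-6 M.
Check: 0.004% ionized — well under 5%, approximation valid.
pH = −log[H+] = −log(4.15 × 10^-6) = 5.38

pH = 5.38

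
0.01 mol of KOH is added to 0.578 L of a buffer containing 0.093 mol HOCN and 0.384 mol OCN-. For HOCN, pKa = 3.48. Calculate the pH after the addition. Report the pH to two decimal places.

pH = 4.16

After neutralization: n(HOCN) = 0.083 mol, n(OCN-) = 0.394 mol.
pH = pKa + log(n_OCN-/n_HOCN) = 3.48 + log(0.394/0.083) = 3.48 + (+0.676)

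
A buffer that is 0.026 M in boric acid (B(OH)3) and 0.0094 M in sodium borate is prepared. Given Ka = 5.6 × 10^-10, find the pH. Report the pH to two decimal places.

pKa = −log(5.6 × 10^-10) = 9.252
pH = pKa + log([A⁻]/[HA]) = 9.252 + log(0.0094/0.026)
pH = 9.252 + (-0.442) = 8.81

pH = 8.81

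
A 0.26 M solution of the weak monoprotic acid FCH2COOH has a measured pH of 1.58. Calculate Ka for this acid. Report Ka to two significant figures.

Ka = 3.0 × 10^-3

[H+] = 10^(-1.58) = 2.63 × 10^-2 M
At equilibrium [HA] = 0.26 − 2.63 × 10^-2 = 2.34 × 10^-1 M
Ka = [H+][A-]/[HA] = (2.63 × 10^-2)² / 2.34 × 10^-1 = 3.0 × 10^-3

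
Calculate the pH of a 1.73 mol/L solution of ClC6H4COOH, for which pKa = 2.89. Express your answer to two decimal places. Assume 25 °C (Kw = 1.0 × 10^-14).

pH = 1.33

ClC6H4COOH ⇌ ClC6H4COO- + H+
Ka = 10^(−2.89) = 1.29 × 10^-3
Ka = [H+]²/(1.73 − [H+]) = 1.29 × 10^-3
Neglecting [H+] in the denominator: [H+] = √(1.29 × 10^-3 × 1.73) = 4.72 × 10^-2 M
([H+]/C₀ = 2.7% < 5%, so the approximation holds.)
pH = −log(4.72 × 10^-2) = 1.33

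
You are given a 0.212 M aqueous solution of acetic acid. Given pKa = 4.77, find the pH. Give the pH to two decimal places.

CH3COOH ⇌ CH3COO- + H+
Ka = 10^(−4.77) = 1.70 × 10^-5
From the ICE table, Ka = [H+]²/(0.212 − [H+]) = 1.70 × 10^-5.
Since Ka ≪ C₀, [H+] ≈ √(Ka·C₀) = 1.90 × 10^-3 M.
([H+]/C₀ = 0.9% < 5%, so the approximation holds.)
pH = −log[H+] = −log(1.90 × 10^-3) = 2.72

pH = 2.72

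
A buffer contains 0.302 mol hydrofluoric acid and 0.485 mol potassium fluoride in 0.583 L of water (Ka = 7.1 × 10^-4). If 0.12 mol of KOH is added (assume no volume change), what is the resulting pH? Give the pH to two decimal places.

pH = 3.67

After neutralization: n(HF) = 0.182 mol, n(F-) = 0.605 mol.
pKa = −log(7.1 × 10^-4) = 3.149
Henderson–Hasselbalch with mole ratio 0.605/0.182: pH = 3.149 + (+0.522)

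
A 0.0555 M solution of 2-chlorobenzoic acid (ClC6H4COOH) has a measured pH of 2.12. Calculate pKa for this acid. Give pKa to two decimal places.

[H+] = 10^(-2.12) = 7.59 × 10^-3 M
At equilibrium [HA] = 0.0555 − 7.59 × 10^-3 = 4.79 × 10^-2 M
Ka = [H+][A-]/[HA] = (7.59 × 10^-3)² / 4.79 × 10^-2 = 1.20 × 10^-3
pKa = -log(1.20 × 10^-3) = 2.92

pKa = 2.92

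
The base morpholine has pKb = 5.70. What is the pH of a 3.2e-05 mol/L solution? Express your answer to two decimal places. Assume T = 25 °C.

C4H8ONH + H2O ⇌ C4H8ONH2+ + OH-
Kb = 10^(−5.70) = 2.00 × 10^-6
Kb = x²/(3.2e-05 − x) = 2.00 × 10^-6
x is not negligible relative to C₀; solve x² + 2e-06·x − 6.4e-11 = 0.
x = (−Kb + √(Kb² + 4·Kb·C₀))/2 = 7.06 × 10^-6 M
pOH = −log(7.06 × 10^-6) = 5.15; pH = 14.00 − 5.15 = 8.85

pH = 8.85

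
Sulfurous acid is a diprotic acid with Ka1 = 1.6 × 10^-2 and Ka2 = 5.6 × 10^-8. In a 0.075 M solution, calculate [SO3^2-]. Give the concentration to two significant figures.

First ionization gives [H+] ≈ [HSO3-] = 2.76 × 10^-2 M.
Second step: Ka2 = [H+][SO3^2-]/[HSO3-] ≈ [SO3^2-] (since [H+] ≈ [HSO3-]).
So [SO3^2-] ≈ Ka2.

5.6 × 10^-8 M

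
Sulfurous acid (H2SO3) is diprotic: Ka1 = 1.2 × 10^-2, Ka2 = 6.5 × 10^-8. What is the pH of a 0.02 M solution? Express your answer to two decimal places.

Since Ka1 ≫ Ka2, the first ionization dominates [H+].
Ka1 = x²/(0.02 − x) = 1.2 × 10^-2
Solving the quadratic: x = (−Ka1 + √(Ka1² + 4·Ka1·C₀))/2 = 1.06 × 10^-2 M
pH = −log(1.06 × 10^-2) = 1.97

pH = 1.97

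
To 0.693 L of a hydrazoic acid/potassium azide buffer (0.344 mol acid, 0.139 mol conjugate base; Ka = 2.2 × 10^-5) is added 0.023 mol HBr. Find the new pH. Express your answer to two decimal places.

After neutralization: n(HN3) = 0.367 mol, n(N3-) = 0.116 mol.
pKa = −log(2.2 × 10^-5) = 4.658
pH = pKa + log([A⁻]/[HA]) = 4.658 + log(0.116/0.367) = 4.658 -0.500

pH = 4.16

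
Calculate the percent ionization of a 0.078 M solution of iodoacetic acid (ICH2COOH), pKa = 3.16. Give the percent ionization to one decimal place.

ICH2COOH ⇌ ICH2COO- + H+; let x = [H+] at equilibrium.
Ka = 10^(−3.16) = 6.92 × 10^-4
Solve x² + 0.000692x − 5.4e-05 = 0 → x = 7.01 × 10^-3 M
% ionization = x/C₀ × 100% = 7.01 × 10^-3/0.078 × 100% = 9.0%

9.0%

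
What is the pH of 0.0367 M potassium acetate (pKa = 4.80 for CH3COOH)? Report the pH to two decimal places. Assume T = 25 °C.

CH3COO- is the conjugate base of the weak acid CH3COOH.
Ka = 10^(−4.80) = 1.58 × 10^-5
Kb = Kw/Ka = 1.0×10^-14 / 1.58 × 10^-5 = 6.33 × 10^-10
Kb = [OH-]²/(0.0367 − [OH-]) = 6.33 × 10^-10
Neglecting [OH-] in the denominator: [OH-] = √(6.33 × 10^-10 × 0.0367) = 4.82 × 10^-6 M
pOH = −log(4.82 × 10^-6) = 5.32; pH = 14.00 − 5.32 = 8.68

pH = 8.68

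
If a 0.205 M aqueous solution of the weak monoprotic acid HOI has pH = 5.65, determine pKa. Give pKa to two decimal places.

[H+] = 10^(-5.65) = 2.24 × 10^-6 M
At equilibrium [HA] = 0.205 − 2.24 × 10^-6 = 2.05 × 10^-1 M
Ka = [H+][A-]/[HA] = (2.24 × 10^-6)² / 2.05 × 10^-1 = 2.45 × 10^-11
pKa = -log(2.45 × 10^-11) = 10.61

pKa = 10.61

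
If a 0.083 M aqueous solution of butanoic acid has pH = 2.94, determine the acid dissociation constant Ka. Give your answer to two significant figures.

[H+] = 10^(-2.94) = 1.15 × 10^-3 M
At equilibrium [HA] = 0.083 − 1.15 × 10^-3 = 8.19 × 10^-2 M
Ka = [H+][A-]/[HA] = (1.15 × 10^-3)² / 8.19 × 10^-2 = 1.6 × 10^-5

Ka = 1.6 × 10^-5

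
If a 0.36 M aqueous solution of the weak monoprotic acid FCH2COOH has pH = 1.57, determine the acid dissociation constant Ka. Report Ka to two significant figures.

Ka = 2.2 × 10^-3

[H+] = 10^(-1.57) = 2.69 × 10^-2 M
At equilibrium [HA] = 0.36 − 2.69 × 10^-2 = 3.33 × 10^-1 M
Ka = [H+][A-]/[HA] = (2.69 × 10^-2)² / 3.33 × 10^-1 = 2.2 × 10^-3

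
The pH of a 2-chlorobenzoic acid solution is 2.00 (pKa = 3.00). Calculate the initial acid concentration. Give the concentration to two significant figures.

[H+] = 10^(-2.00) = 1.00 × 10^-2 M = x
Ka = 10^(−3.00) = 1.00 × 10^-3
Ka = x²/(C₀ − x) ⇒ C₀ = x + x²/Ka
C₀ = 1.00 × 10^-2 + (1.00 × 10^-2)²/(1.00 × 10^-3) = 1.10 × 10^-1 M

C₀ = 1.1 × 10^-1 M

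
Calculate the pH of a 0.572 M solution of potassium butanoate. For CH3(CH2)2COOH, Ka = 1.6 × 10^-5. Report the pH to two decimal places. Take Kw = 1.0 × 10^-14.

pH = 9.28

CH3(CH2)2COO- is the conjugate base of the weak acid CH3(CH2)2COOH.
Kb = Kw/Ka = 1.0×10^-14 / 1.6 × 10^-5 = 6.25 × 10^-10
Let x = [OH-] at equilibrium. Kb = x²/(0.572 − x).
Neglecting x in the denominator: x = √(6.25 × 10^-10 × 0.572) = 1.89 × 10^-5 M
pOH = 4.72, so pH = 14.00 − pOH = 9.28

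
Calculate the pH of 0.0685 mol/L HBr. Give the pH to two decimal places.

pH = 1.16

HBr is a strong acid and dissociates completely, so [H+] = 0.0685 M.
pH = -log(0.0685) = 1.16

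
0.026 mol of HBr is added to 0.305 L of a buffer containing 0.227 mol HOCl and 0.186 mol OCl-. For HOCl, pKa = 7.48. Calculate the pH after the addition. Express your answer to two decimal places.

Added H+ converts OCl- to HOCl: HOCl → 0.253 mol, OCl- → 0.16 mol.
Henderson–Hasselbalch with mole ratio 0.16/0.253: pH = 7.48 + (-0.199)

pH = 7.28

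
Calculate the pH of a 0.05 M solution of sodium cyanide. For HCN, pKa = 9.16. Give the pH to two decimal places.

CN- is the conjugate base of the weak acid HCN.
Ka = 10^(−9.16) = 6.92 × 10^-10
Kb = Kw/Ka = 1.0×10^-14 / 6.92 × 10^-10 = 1.45 × 10^-5
Kb = x²/(0.05 − x) = 1.45 × 10^-5
Assume x ≪ 0.05: x ≈ √(1.45 × 10^-5 × 0.05) = 8.51 × 10^-4 M
pOH = −log(8.51 × 10^-4) = 3.07; pH = 14.00 − 3.07 = 10.93

pH = 10.93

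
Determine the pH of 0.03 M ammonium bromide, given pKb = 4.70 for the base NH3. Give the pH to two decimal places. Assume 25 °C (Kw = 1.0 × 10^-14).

NH4+ is the conjugate acid of the weak base NH3.
Kb = 10^(−4.70) = 2.00 × 10^-5
Ka = Kw/Kb = 1.0×10^-14 / 2.00 × 10^-5 = 5.00 × 10^-10
From the ICE table, Ka = [H+]²/(0.03 − [H+]) = 5.00 × 10^-10.
Assume [H+] ≪ 0.03: [H+] ≈ √(5.00 × 10^-10 × 0.03) = 3.87 × 10^-6 M
Check: 0.013% ionized — well under 5%, approximation valid.
pH = −log[H+] = −log(3.87 × 10^-6) = 5.41

pH = 5.41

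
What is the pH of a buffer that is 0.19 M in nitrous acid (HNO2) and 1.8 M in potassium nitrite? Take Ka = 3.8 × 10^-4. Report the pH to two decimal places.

pH = 4.40

pKa = −log(3.8 × 10^-4) = 3.420
Henderson–Hasselbalch: pH = pKa + log([NO2-]/[HNO2]) = 3.420 + log(1.8/0.19)
pH = 3.420 + (+0.977) = 4.40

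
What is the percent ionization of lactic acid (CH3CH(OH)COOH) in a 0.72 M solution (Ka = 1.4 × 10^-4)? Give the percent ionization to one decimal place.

CH3CH(OH)COOH ⇌ CH3CH(OH)COO- + H+; let x = [H+] at equilibrium.
x ≈ √(Ka·C₀) = √(1.4 × 10^-4 × 0.72) = 1.00 × 10^-2 M
Fraction ionized = 1.00 × 10^-2 / 0.72 = 0.0139 → 1.4%

1.4%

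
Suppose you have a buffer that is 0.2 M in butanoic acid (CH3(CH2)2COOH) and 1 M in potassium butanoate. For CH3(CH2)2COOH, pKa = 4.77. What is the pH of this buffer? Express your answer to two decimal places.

pH = 5.47

Henderson–Hasselbalch: pH = pKa + log([CH3(CH2)2COO-]/[CH3(CH2)2COOH]) = 4.77 + log(1/0.2)
pH = 4.77 + (+0.699) = 5.47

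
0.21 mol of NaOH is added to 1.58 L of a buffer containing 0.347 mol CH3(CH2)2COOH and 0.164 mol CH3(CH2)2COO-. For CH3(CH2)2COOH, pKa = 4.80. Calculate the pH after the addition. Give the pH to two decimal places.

After neutralization: n(CH3(CH2)2COOH) = 0.137 mol, n(CH3(CH2)2COO-) = 0.374 mol.
pH = pKa + log([A⁻]/[HA]) = 4.80 + log(0.374/0.137) = 4.80 +0.436

pH = 5.24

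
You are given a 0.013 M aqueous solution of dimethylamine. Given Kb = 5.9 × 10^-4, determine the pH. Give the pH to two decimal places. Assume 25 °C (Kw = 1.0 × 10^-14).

pH = 11.40

(CH3)2NH + H2O ⇌ (CH3)2NH2+ + OH-
Let x = [OH-] at equilibrium. Kb = x²/(0.013 − x).
Here C₀/Kb ≈ 22, so the small-x approximation fails. Use the quadratic:
x = (−Kb + √(Kb² + 4·Kb·C₀))/2 = 2.49 × 10^-3 M
pOH = 2.60, so pH = 14.00 − pOH = 11.40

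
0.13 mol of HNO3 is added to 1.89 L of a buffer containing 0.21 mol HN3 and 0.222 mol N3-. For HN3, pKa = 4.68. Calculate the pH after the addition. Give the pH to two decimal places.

Added H+ converts N3- to HN3: HN3 → 0.34 mol, N3- → 0.092 mol.
Henderson–Hasselbalch with mole ratio 0.092/0.34: pH = 4.68 + (-0.568)

pH = 4.11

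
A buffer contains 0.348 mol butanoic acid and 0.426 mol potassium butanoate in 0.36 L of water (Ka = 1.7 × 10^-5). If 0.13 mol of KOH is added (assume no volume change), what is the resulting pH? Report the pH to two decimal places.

OH- converts CH3(CH2)2COOH to CH3(CH2)2COO-: CH3(CH2)2COOH → 0.218 mol, CH3(CH2)2COO- → 0.556 mol.
pKa = −log(1.7 × 10^-5) = 4.770
pH = pKa + log([A⁻]/[HA]) = 4.770 + log(0.556/0.218) = 4.770 +0.407

pH = 5.18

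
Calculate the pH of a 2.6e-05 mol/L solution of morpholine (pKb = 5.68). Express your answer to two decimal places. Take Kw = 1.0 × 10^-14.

C4H8ONH + H2O ⇌ C4H8ONH2+ + OH-
Kb = 10^(−5.68) = 2.09 × 10^-6
Kb = x²/(2.6e-05 − x) = 2.09 × 10^-6
The 5% rule fails; solving x² + Kb·x − Kb·C₀ = 0 exactly:
x = [−2.09e-06 + √(2.09e-06² + 2.17e-10)]/2 = 6.40 × 10^-6 M
pOH = −log(6.40 × 10^-6) = 5.19; pH = 14.00 − 5.19 = 8.81

pH = 8.81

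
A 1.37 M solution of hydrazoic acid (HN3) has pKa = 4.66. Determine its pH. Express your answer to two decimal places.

pH = 2.26

HN3 ⇌ N3- + H+
Ka = 10^(−4.66) = 2.19 × 10^-5
From the ICE table, Ka = [H+]²/(1.37 − [H+]) = 2.19 × 10^-5.
Assume [H+] ≪ 1.37: [H+] ≈ √(2.19 × 10^-5 × 1.37) = 5.48 × 10^-3 M
pH = −log(5.48 × 10^-3) = 2.26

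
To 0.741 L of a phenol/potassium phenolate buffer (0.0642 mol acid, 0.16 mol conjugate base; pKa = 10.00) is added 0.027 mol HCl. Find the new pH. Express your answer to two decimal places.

pH = 10.16

Added H+ converts C6H5O- to C6H5OH: C6H5OH → 0.0912 mol, C6H5O- → 0.133 mol.
pH = pKa + log([A⁻]/[HA]) = 10.00 + log(0.133/0.0912) = 10.00 +0.164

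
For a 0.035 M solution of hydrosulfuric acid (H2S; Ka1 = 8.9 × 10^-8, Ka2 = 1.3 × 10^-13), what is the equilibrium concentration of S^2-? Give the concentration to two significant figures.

1.3 × 10^-13 M

First ionization gives [H+] ≈ [HS-] = 5.58 × 10^-5 M.
Second step: Ka2 = [H+][S^2-]/[HS-] ≈ [S^2-] (since [H+] ≈ [HS-]).
So [S^2-] ≈ Ka2.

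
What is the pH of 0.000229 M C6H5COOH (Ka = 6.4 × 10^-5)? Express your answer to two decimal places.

pH = 4.03

C6H5COOH ⇌ C6H5COO- + H+
Ka = x²/(0.000229 − x) = 6.4 × 10^-5
The 5% rule fails; solving x² + Ka·x − Ka·C₀ = 0 exactly:
x = (−Ka + √(Ka² + 4·Ka·C₀))/2 = 9.32 × 10^-5 M
pH = −log(9.32 × 10^-5) = 4.03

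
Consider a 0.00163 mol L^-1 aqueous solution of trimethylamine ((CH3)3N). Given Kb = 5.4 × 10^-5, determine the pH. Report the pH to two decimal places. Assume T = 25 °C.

pH = 10.43

(CH3)3N + H2O ⇌ (CH3)3NH+ + OH-
Let x = [OH-] at equilibrium. Kb = x²/(0.00163 − x).
Here C₀/Kb ≈ 30.2, so the small-x approximation fails. Use the quadratic:
x = [−5.4e-05 + √(5.4e-05² + 3.52e-07)]/2 = 2.71 × 10^-4 M
pOH = −log(2.71 × 10^-4) = 3.57; pH = 14.00 − 3.57 = 10.43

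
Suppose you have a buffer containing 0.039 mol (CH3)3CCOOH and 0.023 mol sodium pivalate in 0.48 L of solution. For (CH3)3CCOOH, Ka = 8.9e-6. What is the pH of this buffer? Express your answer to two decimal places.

pH = 4.82

pKa = −log(8.9 × 10^-6) = 5.051
Henderson–Hasselbalch: pH = pKa + log([(CH3)3CCOO-]/[(CH3)3CCOOH]) = 5.051 + log(0.023/0.039)
pH = 5.051 + (-0.229) = 4.82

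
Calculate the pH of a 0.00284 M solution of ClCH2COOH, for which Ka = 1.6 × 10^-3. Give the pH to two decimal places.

pH = 2.83

ClCH2COOH ⇌ ClCH2COO- + H+
Ka = [H+]²/(0.00284 − [H+]) = 1.6 × 10^-3
The 5% rule fails; solving [H+]² + Ka·[H+] − Ka·C₀ = 0 exactly:
[H+] = (−Ka + √(Ka² + 4·Ka·C₀))/2 = 1.48 × 10^-3 M
pH = −log[H+] = −log(1.48 × 10^-3) = 2.83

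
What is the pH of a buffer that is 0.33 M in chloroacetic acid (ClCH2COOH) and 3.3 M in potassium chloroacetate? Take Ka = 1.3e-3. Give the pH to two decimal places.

pKa = −log(1.3 × 10^-3) = 2.886
Henderson–Hasselbalch: pH = pKa + log([ClCH2COO-]/[ClCH2COOH]) = 2.886 + log(3.3/0.33)
pH = 2.886 + (+1.000) = 3.89

pH = 3.89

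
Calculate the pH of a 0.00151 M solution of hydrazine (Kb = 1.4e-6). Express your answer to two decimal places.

N2H4 + H2O ⇌ N2H5+ + OH-
Kb = [OH-]²/(0.00151 − [OH-]) = 1.4 × 10^-6
Since Kb ≪ C₀, [OH-] ≈ √(Kb·C₀) = 4.60 × 10^-5 M.
pOH = −log(4.60 × 10^-5) = 4.34; pH = 14.00 − 4.34 = 9.66

pH = 9.66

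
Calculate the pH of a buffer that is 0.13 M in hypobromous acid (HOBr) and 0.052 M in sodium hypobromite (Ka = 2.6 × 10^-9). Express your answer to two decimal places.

pKa = −log(2.6 × 10^-9) = 8.585
pH = pKa + log([A⁻]/[HA]) = 8.585 + log(0.052/0.13)
pH = 8.585 + (-0.398) = 8.19

pH = 8.19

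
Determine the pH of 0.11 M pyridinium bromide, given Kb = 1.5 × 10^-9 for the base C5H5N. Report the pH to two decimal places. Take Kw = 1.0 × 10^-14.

C5H5NH+ is the conjugate acid of the weak base C5H5N.
Ka = Kw/Kb = 1.0×10^-14 / 1.5 × 10^-9 = 6.67 × 10^-6
Ka = x²/(0.11 − x) = 6.67 × 10^-6
Since Ka ≪ C₀, x ≈ √(Ka·C₀) = 8.57 × 10^-4 M.
(x/C₀ = 0.78% < 5%, so the approximation holds.)
pH = −log[H+] = −log(8.57 × 10^-4) = 3.07

pH = 3.07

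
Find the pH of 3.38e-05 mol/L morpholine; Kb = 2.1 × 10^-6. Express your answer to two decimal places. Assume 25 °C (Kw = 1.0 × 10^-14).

pH = 8.87

C4H8ONH + H2O ⇌ C4H8ONH2+ + OH-
Kb = x²/(3.38e-05 − x) = 2.1 × 10^-6
The 5% rule fails; solving x² + Kb·x − Kb·C₀ = 0 exactly:
x = (−Kb + √(Kb² + 4·Kb·C₀))/2 = 7.44 × 10^-6 M
pOH = 5.13, so pH = 14.00 − pOH = 8.87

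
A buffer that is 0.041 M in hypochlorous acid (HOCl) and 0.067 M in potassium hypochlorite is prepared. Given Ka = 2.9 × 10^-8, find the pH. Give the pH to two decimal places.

pH = 7.75

pKa = −log(2.9 × 10^-8) = 7.538
Henderson–Hasselbalch: pH = pKa + log([OCl-]/[HOCl]) = 7.538 + log(0.067/0.041)
pH = 7.538 + (+0.213) = 7.75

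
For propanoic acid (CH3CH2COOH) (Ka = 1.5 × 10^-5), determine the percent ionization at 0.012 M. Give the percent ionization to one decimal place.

3.5%

CH3CH2COOH ⇌ CH3CH2COO- + H+; let x = [H+] at equilibrium.
x ≈ √(Ka·C₀) = √(1.5 × 10^-5 × 0.012) = 4.24 × 10^-4 M
Fraction ionized = 4.24 × 10^-4 / 0.012 = 0.0353 → 3.5%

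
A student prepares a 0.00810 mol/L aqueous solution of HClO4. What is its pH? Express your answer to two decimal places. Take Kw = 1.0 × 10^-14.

HClO4 is a strong acid and dissociates completely, so [H+] = 0.00810 M.
pH = -log(0.0081) = 2.09

pH = 2.09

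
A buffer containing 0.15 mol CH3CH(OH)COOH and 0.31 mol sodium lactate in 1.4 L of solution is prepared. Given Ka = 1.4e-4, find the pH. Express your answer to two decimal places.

pKa = −log(1.4 × 10^-4) = 3.854
Henderson–Hasselbalch: pH = pKa + log([CH3CH(OH)COO-]/[CH3CH(OH)COOH]) = 3.854 + log(0.31/0.15)
pH = 3.854 + (+0.315) = 4.17

pH = 4.17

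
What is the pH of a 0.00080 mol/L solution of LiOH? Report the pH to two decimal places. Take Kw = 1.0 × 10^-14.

LiOH is a strong base; [OH-] = 0.0008 M.
pOH = -log(0.0008) = 3.10
pH = 14.00 - 3.10 = 10.90

pH = 10.90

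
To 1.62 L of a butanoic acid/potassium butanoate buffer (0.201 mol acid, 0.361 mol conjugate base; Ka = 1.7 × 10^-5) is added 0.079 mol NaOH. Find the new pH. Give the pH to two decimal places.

After neutralization: n(CH3(CH2)2COOH) = 0.122 mol, n(CH3(CH2)2COO-) = 0.44 mol.
pKa = −log(1.7 × 10^-5) = 4.770
pH = pKa + log([A⁻]/[HA]) = 4.770 + log(0.44/0.122) = 4.770 +0.557

pH = 5.33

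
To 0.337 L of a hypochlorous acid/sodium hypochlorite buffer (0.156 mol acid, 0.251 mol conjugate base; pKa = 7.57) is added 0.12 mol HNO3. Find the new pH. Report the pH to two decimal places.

pH = 7.25

After neutralization: n(HOCl) = 0.276 mol, n(OCl-) = 0.131 mol.
Henderson–Hasselbalch with mole ratio 0.131/0.276: pH = 7.57 + (-0.324)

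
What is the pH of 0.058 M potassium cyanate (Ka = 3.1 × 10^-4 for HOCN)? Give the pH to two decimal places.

pH = 8.14

OCN- is the conjugate base of the weak acid HOCN.
Kb = Kw/Ka = 1.0×10^-14 / 3.1 × 10^-4 = 3.23 × 10^-11
Kb = x²/(0.058 − x) = 3.23 × 10^-11
Since Kb ≪ C₀, x ≈ √(Kb·C₀) = 1.37 × 10^-6 M.
(x/C₀ = 0.0024% < 5%, so the approximation holds.)
pOH = 5.86, so pH = 14.00 − pOH = 8.14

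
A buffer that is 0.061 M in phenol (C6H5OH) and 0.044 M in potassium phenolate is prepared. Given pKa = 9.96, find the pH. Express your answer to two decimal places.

pH = 9.82

Henderson–Hasselbalch: pH = pKa + log([C6H5O-]/[C6H5OH]) = 9.96 + log(0.044/0.061)
pH = 9.96 + (-0.142) = 9.82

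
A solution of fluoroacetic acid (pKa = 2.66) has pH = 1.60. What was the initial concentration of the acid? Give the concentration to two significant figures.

C₀ = 3.1 × 10^-1 M

[H+] = 10^(-1.60) = 2.51 × 10^-2 M = x
Ka = 10^(−2.66) = 2.19 × 10^-3
Ka = x²/(C₀ − x) ⇒ C₀ = x + x²/Ka
C₀ = 2.51 × 10^-2 + (2.51 × 10^-2)²/(2.19 × 10^-3) = 3.13 × 10^-1 M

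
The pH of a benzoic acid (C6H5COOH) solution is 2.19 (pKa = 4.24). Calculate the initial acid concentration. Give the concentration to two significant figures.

C₀ = 7.3 × 10^-1 M

[H+] = 10^(-2.19) = 6.46 × 10^-3 M = x
Ka = 10^(−4.24) = 5.75 × 10^-5
Ka = x²/(C₀ − x) ⇒ C₀ = x + x²/Ka
C₀ = 6.46 × 10^-3 + (6.46 × 10^-3)²/(5.75 × 10^-5) = 7.32 × 10^-1 M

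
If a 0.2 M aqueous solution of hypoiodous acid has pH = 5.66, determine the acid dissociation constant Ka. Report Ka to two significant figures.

[H+] = 10^(-5.66) = 2.19 × 10^-6 M
At equilibrium [HA] = 0.2 − 2.19 × 10^-6 = 2.00 × 10^-1 M
Ka = [H+][A-]/[HA] = (2.19 × 10^-6)² / 2.00 × 10^-1 = 2.4 × 10^-11

Ka = 2.4 × 10^-11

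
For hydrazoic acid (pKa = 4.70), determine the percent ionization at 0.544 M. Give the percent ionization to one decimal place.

HN3 ⇌ N3- + H+; let x = [H+] at equilibrium.
Ka = 10^(−4.70) = 2.00 × 10^-5
x ≈ √(Ka·C₀) = √(2.00 × 10^-5 × 0.544) = 3.30 × 10^-3 M
Fraction ionized = 3.30 × 10^-3 / 0.544 = 0.0061 → 0.6%

0.6%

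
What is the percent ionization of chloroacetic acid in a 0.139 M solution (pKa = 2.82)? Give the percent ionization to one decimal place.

9.9%

ClCH2COOH ⇌ ClCH2COO- + H+; let x = [H+] at equilibrium.
Ka = 10^(−2.82) = 1.51 × 10^-3
Ka = x²/(C₀ − x); solving the quadratic gives x = 1.38 × 10^-2 M.
% ionization = x/C₀ × 100% = 1.38 × 10^-2/0.139 × 100% = 9.9%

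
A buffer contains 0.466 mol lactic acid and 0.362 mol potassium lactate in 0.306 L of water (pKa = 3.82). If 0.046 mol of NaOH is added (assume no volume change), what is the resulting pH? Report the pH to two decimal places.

pH = 3.81

OH- converts CH3CH(OH)COOH to CH3CH(OH)COO-: CH3CH(OH)COOH → 0.42 mol, CH3CH(OH)COO- → 0.408 mol.
pH = pKa + log(n_CH3CH(OH)COO-/n_CH3CH(OH)COOH) = 3.82 + log(0.408/0.42) = 3.82 + (-0.013)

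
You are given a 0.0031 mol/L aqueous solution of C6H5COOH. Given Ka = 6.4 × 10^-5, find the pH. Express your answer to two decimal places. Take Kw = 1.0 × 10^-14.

pH = 3.38

C6H5COOH ⇌ C6H5COO- + H+
Ka = [H+]²/(0.0031 − [H+]) = 6.4 × 10^-5
The 5% rule fails; solving [H+]² + Ka·[H+] − Ka·C₀ = 0 exactly:
[H+] = (−Ka + √(Ka² + 4·Ka·C₀))/2 = 4.15 × 10^-4 M
pH = −log[H+] = −log(4.15 × 10^-4) = 3.38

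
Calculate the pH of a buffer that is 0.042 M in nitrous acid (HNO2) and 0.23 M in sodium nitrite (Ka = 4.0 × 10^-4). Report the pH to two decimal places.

pKa = −log(4.0 × 10^-4) = 3.398
pH = pKa + log([A⁻]/[HA]) = 3.398 + log(0.23/0.042)
pH = 3.398 + (+0.738) = 4.14

pH = 4.14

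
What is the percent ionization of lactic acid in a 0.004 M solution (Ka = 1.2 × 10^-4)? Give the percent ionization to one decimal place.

15.9%

CH3CH(OH)COOH ⇌ CH3CH(OH)COO- + H+; let x = [H+] at equilibrium.
Ka = x²/(C₀ − x); solving the quadratic gives x = 6.35 × 10^-4 M.
Fraction ionized = 6.35 × 10^-4 / 0.004 = 0.1588 → 15.9%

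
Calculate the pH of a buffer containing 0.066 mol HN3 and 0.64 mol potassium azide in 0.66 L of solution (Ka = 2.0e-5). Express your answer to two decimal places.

pKa = −log(2.0 × 10^-5) = 4.699
Henderson–Hasselbalch: pH = pKa + log([N3-]/[HN3]) = 4.699 + log(0.64/0.066)
pH = 4.699 + (+0.987) = 5.69

pH = 5.69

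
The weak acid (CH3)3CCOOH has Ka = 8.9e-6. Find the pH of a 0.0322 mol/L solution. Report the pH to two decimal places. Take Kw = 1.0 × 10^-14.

pH = 3.27

(CH3)3CCOOH ⇌ (CH3)3CCOO- + H+
Ka = [H+]²/(0.0322 − [H+]) = 8.9 × 10^-6
Neglecting [H+] in the denominator: [H+] = √(8.9 × 10^-6 × 0.0322) = 5.35 × 10^-4 M
pH = −log(5.35 × 10^-4) = 3.27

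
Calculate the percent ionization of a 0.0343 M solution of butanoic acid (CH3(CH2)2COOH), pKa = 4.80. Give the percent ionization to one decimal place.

CH3(CH2)2COOH ⇌ CH3(CH2)2COO- + H+; let x = [H+] at equilibrium.
Ka = 10^(−4.80) = 1.58 × 10^-5
x ≈ √(Ka·C₀) = √(1.58 × 10^-5 × 0.0343) = 7.36 × 10^-4 M
Fraction ionized = 7.36 × 10^-4 / 0.0343 = 0.0215 → 2.1%

2.1%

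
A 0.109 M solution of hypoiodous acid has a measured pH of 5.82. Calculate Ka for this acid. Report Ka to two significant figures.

[H+] = 10^(-5.82) = 1.51 × 10^-6 M
At equilibrium [HA] = 0.109 − 1.51 × 10^-6 = 1.09 × 10^-1 M
Ka = [H+][A-]/[HA] = (1.51 × 10^-6)² / 1.09 × 10^-1 = 2.1 × 10^-11

Ka = 2.1 × 10^-11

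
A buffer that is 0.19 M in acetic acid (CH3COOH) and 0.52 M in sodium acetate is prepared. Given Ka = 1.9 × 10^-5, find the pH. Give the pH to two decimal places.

pH = 5.16

pKa = −log(1.9 × 10^-5) = 4.721
Using pH = pKa + log([base]/[acid]) with [base]/[acid] = 0.52/0.19:
pH = 4.721 + (+0.437) = 5.16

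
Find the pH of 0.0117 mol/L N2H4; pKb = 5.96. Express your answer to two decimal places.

N2H4 + H2O ⇌ N2H5+ + OH-
Kb = 10^(−5.96) = 1.10 × 10^-6
Kb = x²/(0.0117 − x) = 1.10 × 10^-6
Since Kb ≪ C₀, x ≈ √(Kb·C₀) = 1.13 × 10^-4 M.
Check: 0.97% ionized — well under 5%, approximation valid.
pOH = 3.95, so pH = 14.00 − pOH = 10.05

pH = 10.05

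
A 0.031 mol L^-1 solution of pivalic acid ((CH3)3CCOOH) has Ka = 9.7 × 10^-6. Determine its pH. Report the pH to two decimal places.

pH = 3.26

(CH3)3CCOOH ⇌ (CH3)3CCOO- + H+
Ka = [H+]²/(0.031 − [H+]) = 9.7 × 10^-6
Since Ka ≪ C₀, [H+] ≈ √(Ka·C₀) = 5.48 × 10^-4 M.
pH = −log[H+] = −log(5.48 × 10^-4) = 3.26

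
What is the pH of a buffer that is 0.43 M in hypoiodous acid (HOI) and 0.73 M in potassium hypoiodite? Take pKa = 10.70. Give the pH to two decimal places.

Henderson–Hasselbalch: pH = pKa + log([OI-]/[HOI]) = 10.70 + log(0.73/0.43)
pH = 10.70 + (+0.230) = 10.93

pH = 10.93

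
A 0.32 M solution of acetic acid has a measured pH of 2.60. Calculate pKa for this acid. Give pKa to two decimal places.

pKa = 4.70

[H+] = 10^(-2.60) = 2.51 × 10^-3 M
At equilibrium [HA] = 0.32 − 2.51 × 10^-3 = 3.17 × 10^-1 M
Ka = [H+][A-]/[HA] = (2.51 × 10^-3)² / 3.17 × 10^-1 = 1.99 × 10^-5
pKa = -log(1.99 × 10^-5) = 4.70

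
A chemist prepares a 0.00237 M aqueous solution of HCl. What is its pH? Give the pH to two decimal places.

pH = 2.63

HCl is a strong acid and dissociates completely, so [H+] = 0.00237 M.
pH = -log(0.00237) = 2.63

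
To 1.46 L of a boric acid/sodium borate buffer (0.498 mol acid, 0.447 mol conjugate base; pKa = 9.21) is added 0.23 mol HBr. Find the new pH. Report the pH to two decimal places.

After neutralization: n(B(OH)3) = 0.728 mol, n(B(OH)4-) = 0.217 mol.
pH = pKa + log([A⁻]/[HA]) = 9.21 + log(0.217/0.728) = 9.21 -0.526

pH = 8.68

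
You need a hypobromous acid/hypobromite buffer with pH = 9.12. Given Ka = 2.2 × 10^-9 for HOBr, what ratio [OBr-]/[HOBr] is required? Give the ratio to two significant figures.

pKa = -log(2.2 × 10^-9) = 8.658
pH = pKa + log(r) ⇒ log(r) = 9.12 − 8.658 = +0.462
r = [OBr-]/[HOBr] = 10^(+0.462) = 2.9

ratio = 2.9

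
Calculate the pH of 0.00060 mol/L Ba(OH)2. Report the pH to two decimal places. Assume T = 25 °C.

Ba(OH)2 is a strong base (each formula unit releases 2 OH-); [OH-] = 0.0012 M.
pOH = -log(0.0012) = 2.92
pH = 14.00 - 2.92 = 11.08

pH = 11.08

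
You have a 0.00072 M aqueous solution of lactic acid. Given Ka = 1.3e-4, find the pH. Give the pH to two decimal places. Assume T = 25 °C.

pH = 3.61

CH3CH(OH)COOH ⇌ CH3CH(OH)COO- + H+
From the ICE table, Ka = [H+]²/(0.00072 − [H+]) = 1.3 × 10^-4.
[H+] is not negligible relative to C₀; solve [H+]² + 0.00013·[H+] − 9.36e-08 = 0.
[H+] = [−0.00013 + √(0.00013² + 3.74e-07)]/2 = 2.48 × 10^-4 M
pH = −log[H+] = −log(2.48 × 10^-4) = 3.61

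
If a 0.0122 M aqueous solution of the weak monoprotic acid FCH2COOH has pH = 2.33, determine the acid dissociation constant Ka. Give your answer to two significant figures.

[H+] = 10^(-2.33) = 4.68 × 10^-3 M
At equilibrium [HA] = 0.0122 − 4.68 × 10^-3 = 7.52 × 10^-3 M
Ka = [H+][A-]/[HA] = (4.68 × 10^-3)² / 7.52 × 10^-3 = 2.9 × 10^-3

Ka = 2.9 × 10^-3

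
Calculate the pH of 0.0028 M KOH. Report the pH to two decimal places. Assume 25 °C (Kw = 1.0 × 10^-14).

pH = 11.45

KOH is a strong base; [OH-] = 0.0028 M.
pOH = -log(0.0028) = 2.55
pH = 14.00 - 2.55 = 11.45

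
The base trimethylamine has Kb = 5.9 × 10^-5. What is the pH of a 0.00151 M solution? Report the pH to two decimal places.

pH = 10.43

(CH3)3N + H2O ⇌ (CH3)3NH+ + OH-
Let x = [OH-] at equilibrium. Kb = x²/(0.00151 − x).
x is not negligible relative to C₀; solve x² + 5.9e-05·x − 8.91e-08 = 0.
x = (−Kb + √(Kb² + 4·Kb·C₀))/2 = 2.70 × 10^-4 M
pOH = −log(2.70 × 10^-4) = 3.57; pH = 14.00 − 3.57 = 10.43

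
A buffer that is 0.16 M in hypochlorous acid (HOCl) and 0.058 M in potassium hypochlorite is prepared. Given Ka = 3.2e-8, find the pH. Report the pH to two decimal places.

pKa = −log(3.2 × 10^-8) = 7.495
Using pH = pKa + log([base]/[acid]) with [base]/[acid] = 0.058/0.16:
pH = 7.495 + (-0.441) = 7.05

pH = 7.05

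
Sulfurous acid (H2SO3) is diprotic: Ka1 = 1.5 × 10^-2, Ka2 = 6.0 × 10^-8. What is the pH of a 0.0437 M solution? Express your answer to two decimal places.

pH = 1.72

Ka1 ≫ Ka2, so treat the first dissociation as the only significant source of H+.
Ka1 = x²/(0.0437 − x) = 1.5 × 10^-2
Solving the quadratic: x = (−Ka1 + √(Ka1² + 4·Ka1·C₀))/2 = 1.92 × 10^-2 M
pH = −log(1.92 × 10^-2) = 1.72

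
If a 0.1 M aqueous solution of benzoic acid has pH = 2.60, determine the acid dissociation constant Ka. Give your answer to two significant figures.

Ka = 6.5 × 10^-5

[H+] = 10^(-2.60) = 2.51 × 10^-3 M
At equilibrium [HA] = 0.1 − 2.51 × 10^-3 = 9.75 × 10^-2 M
Ka = [H+][A-]/[HA] = (2.51 × 10^-3)² / 9.75 × 10^-2 = 6.5 × 10^-5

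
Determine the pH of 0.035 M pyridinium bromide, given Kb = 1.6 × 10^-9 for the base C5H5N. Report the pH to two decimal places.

pH = 3.33

C5H5NH+ is the conjugate acid of the weak base C5H5N.
Ka = Kw/Kb = 1.0×10^-14 / 1.6 × 10^-9 = 6.25 × 10^-6
From the ICE table, Ka = [H+]²/(0.035 − [H+]) = 6.25 × 10^-6.
Assume [H+] ≪ 0.035: [H+] ≈ √(6.25 × 10^-6 × 0.035) = 4.68 × 10^-4 M
([H+]/C₀ = 1.3% < 5%, so the approximation holds.)
pH = −log[H+] = −log(4.68 × 10^-4) = 3.33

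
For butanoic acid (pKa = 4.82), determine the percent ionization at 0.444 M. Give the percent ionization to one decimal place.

CH3(CH2)2COOH ⇌ CH3(CH2)2COO- + H+; let x = [H+] at equilibrium.
Ka = 10^(−4.82) = 1.51 × 10^-5
x ≈ √(Ka·C₀) = √(1.51 × 10^-5 × 0.444) = 2.59 × 10^-3 M
Fraction ionized = 2.59 × 10^-3 / 0.444 = 0.0058 → 0.6%

0.6%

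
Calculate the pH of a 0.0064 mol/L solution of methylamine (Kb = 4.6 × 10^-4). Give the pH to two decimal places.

CH3NH2 + H2O ⇌ CH3NH3+ + OH-
Let x = [OH-] at equilibrium. Kb = x²/(0.0064 − x).
Here C₀/Kb ≈ 13.9, so the small-x approximation fails. Use the quadratic:
x = [−0.00046 + √(0.00046² + 1.18e-05)]/2 = 1.50 × 10^-3 M
pOH = −log(1.50 × 10^-3) = 2.82; pH = 14.00 − 2.82 = 11.18

pH = 11.18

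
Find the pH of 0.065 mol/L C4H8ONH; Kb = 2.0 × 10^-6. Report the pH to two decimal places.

pH = 10.56

C4H8ONH + H2O ⇌ C4H8ONH2+ + OH-
From the ICE table, Kb = [OH-]²/(0.065 − [OH-]) = 2.0 × 10^-6.
Neglecting [OH-] in the denominator: [OH-] = √(2.0 × 10^-6 × 0.065) = 3.61 × 10^-4 M
([OH-]/C₀ = 0.55% < 5%, so the approximation holds.)
pOH = 3.44, so pH = 14.00 − pOH = 10.56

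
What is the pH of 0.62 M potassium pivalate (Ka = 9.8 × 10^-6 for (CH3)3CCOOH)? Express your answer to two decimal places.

(CH3)3CCOO- is the conjugate base of the weak acid (CH3)3CCOOH.
Kb = Kw/Ka = 1.0×10^-14 / 9.8 × 10^-6 = 1.02 × 10^-9
From the ICE table, Kb = [OH-]²/(0.62 − [OH-]) = 1.02 × 10^-9.
Neglecting [OH-] in the denominator: [OH-] = √(1.02 × 10^-9 × 0.62) = 2.51 × 10^-5 M
pOH = 4.60, so pH = 14.00 − pOH = 9.40

pH = 9.40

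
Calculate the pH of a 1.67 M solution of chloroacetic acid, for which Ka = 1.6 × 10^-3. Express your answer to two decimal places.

ClCH2COOH ⇌ ClCH2COO- + H+
From the ICE table, Ka = x²/(1.67 − x) = 1.6 × 10^-3.
Assume x ≪ 1.67: x ≈ √(1.6 × 10^-3 × 1.67) = 5.17 × 10^-2 M
pH = −log(5.17 × 10^-2) = 1.29

pH = 1.29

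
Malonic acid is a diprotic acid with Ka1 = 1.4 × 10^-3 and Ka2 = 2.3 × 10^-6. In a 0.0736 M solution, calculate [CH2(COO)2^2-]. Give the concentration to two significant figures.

2.3 × 10^-6 M

First ionization gives [H+] ≈ [CH2(COOH)COO-] = 9.47 × 10^-3 M.
Second step: Ka2 = [H+][CH2(COO)2^2-]/[CH2(COOH)COO-] ≈ [CH2(COO)2^2-] (since [H+] ≈ [CH2(COOH)COO-]).
So [CH2(COO)2^2-] ≈ Ka2.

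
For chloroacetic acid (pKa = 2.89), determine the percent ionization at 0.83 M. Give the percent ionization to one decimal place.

3.9%

ClCH2COOH ⇌ ClCH2COO- + H+; let x = [H+] at equilibrium.
Ka = 10^(−2.89) = 1.29 × 10^-3
x ≈ √(Ka·C₀) = √(1.29 × 10^-3 × 0.83) = 3.27 × 10^-2 M
Fraction ionized = 3.27 × 10^-2 / 0.83 = 0.0394 → 3.9%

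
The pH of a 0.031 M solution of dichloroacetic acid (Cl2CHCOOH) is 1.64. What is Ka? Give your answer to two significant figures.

Ka = 6.5 × 10^-2

[H+] = 10^(-1.64) = 2.29 × 10^-2 M
At equilibrium [HA] = 0.031 − 2.29 × 10^-2 = 8.10 × 10^-3 M
Ka = [H+][A-]/[HA] = (2.29 × 10^-2)² / 8.10 × 10^-3 = 6.5 × 10^-2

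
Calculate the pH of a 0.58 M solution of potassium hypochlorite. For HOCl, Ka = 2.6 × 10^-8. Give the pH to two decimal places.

pH = 10.67

OCl- is the conjugate base of the weak acid HOCl.
Kb = Kw/Ka = 1.0×10^-14 / 2.6 × 10^-8 = 3.85 × 10^-7
From the ICE table, Kb = x²/(0.58 − x) = 3.85 × 10^-7.
Assume x ≪ 0.58: x ≈ √(3.85 × 10^-7 × 0.58) = 4.73 × 10^-4 M
pOH = −log(4.73 × 10^-4) = 3.33; pH = 14.00 − 3.33 = 10.67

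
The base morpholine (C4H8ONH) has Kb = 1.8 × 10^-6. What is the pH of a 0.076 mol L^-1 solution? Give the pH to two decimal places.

pH = 10.57

C4H8ONH + H2O ⇌ C4H8ONH2+ + OH-
From the ICE table, Kb = [OH-]²/(0.076 − [OH-]) = 1.8 × 10^-6.
Since Kb ≪ C₀, [OH-] ≈ √(Kb·C₀) = 3.70 × 10^-4 M.
pOH = −log(3.70 × 10^-4) = 3.43; pH = 14.00 − 3.43 = 10.57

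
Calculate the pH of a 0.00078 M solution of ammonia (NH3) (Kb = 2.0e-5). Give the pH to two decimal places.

pH = 10.06

NH3 + H2O ⇌ NH4+ + OH-
Kb = x²/(0.00078 − x) = 2.0 × 10^-5
Here C₀/Kb ≈ 39, so the small-x approximation fails. Use the quadratic:
x = [−2e-05 + √(2e-05² + 6.24e-08)]/2 = 1.15 × 10^-4 M
pOH = −log(1.15 × 10^-4) = 3.94; pH = 14.00 − 3.94 = 10.06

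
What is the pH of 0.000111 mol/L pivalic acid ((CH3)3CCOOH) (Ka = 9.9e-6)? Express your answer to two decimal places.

(CH3)3CCOOH ⇌ (CH3)3CCOO- + H+
From the ICE table, Ka = x²/(0.000111 − x) = 9.9 × 10^-6.
x is not negligible relative to C₀; solve x² + 9.9e-06·x − 1.1e-09 = 0.
x = [−9.9e-06 + √(9.9e-06² + 4.4e-09)]/2 = 2.86 × 10^-5 M
pH = −log(2.86 × 10^-5) = 4.54

pH = 4.54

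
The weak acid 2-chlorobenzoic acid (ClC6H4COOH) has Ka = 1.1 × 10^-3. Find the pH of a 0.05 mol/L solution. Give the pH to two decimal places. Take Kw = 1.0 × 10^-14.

pH = 2.16

ClC6H4COOH ⇌ ClC6H4COO- + H+
Let x = [H+] at equilibrium. Ka = x²/(0.05 − x).
x is not negligible relative to C₀; solve x² + 0.0011·x − 5.5e-05 = 0.
x = [−0.0011 + √(0.0011² + 0.00022)]/2 = 6.89 × 10^-3 M
pH = −log[H+] = −log(6.89 × 10^-3) = 2.16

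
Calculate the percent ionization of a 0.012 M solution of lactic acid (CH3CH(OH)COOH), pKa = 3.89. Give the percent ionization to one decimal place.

9.8%

CH3CH(OH)COOH ⇌ CH3CH(OH)COO- + H+; let x = [H+] at equilibrium.
Ka = 10^(−3.89) = 1.29 × 10^-4
Solve x² + 0.000129x − 1.55e-06 = 0 → x = 1.18 × 10^-3 M
% ionization = x/C₀ × 100% = 1.18 × 10^-3/0.012 × 100% = 9.8%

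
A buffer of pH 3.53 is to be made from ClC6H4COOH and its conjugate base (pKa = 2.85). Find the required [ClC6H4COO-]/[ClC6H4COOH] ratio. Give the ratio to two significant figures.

pH = pKa + log(r) ⇒ log(r) = 3.53 − 2.85 = +0.68
r = [ClC6H4COO-]/[ClC6H4COOH] = 10^(+0.68) = 4.79

ratio = 4.8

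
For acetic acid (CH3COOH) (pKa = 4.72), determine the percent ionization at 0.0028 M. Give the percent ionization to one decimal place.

7.9%

CH3COOH ⇌ CH3COO- + H+; let x = [H+] at equilibrium.
Ka = 10^(−4.72) = 1.91 × 10^-5
Ka = x²/(C₀ − x); solving the quadratic gives x = 2.22 × 10^-4 M.
Fraction ionized = 2.22 × 10^-4 / 0.0028 = 0.0793 → 7.9%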